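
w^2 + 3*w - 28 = (w - 4)*(w + 7)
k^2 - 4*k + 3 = (k - 3)*(k - 1)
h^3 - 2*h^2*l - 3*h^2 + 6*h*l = h*(h - 3)*(h - 2*l)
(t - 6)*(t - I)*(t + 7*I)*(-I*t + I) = -I*t^4 + 6*t^3 + 7*I*t^3 - 42*t^2 - 13*I*t^2 + 36*t + 49*I*t - 42*I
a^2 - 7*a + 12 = (a - 4)*(a - 3)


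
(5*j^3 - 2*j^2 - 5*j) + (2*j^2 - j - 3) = 5*j^3 - 6*j - 3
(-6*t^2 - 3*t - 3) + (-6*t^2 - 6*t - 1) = -12*t^2 - 9*t - 4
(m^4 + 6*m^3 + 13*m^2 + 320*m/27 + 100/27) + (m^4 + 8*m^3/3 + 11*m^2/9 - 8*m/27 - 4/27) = 2*m^4 + 26*m^3/3 + 128*m^2/9 + 104*m/9 + 32/9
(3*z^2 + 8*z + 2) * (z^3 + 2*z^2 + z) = 3*z^5 + 14*z^4 + 21*z^3 + 12*z^2 + 2*z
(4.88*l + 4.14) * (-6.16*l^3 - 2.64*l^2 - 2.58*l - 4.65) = -30.0608*l^4 - 38.3856*l^3 - 23.52*l^2 - 33.3732*l - 19.251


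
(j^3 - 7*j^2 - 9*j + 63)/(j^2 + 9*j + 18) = (j^2 - 10*j + 21)/(j + 6)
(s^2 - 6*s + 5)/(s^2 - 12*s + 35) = (s - 1)/(s - 7)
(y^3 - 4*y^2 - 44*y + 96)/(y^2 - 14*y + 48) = (y^2 + 4*y - 12)/(y - 6)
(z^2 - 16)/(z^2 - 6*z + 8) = (z + 4)/(z - 2)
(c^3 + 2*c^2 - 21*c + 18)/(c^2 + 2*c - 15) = (c^2 + 5*c - 6)/(c + 5)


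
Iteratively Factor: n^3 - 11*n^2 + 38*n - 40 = (n - 5)*(n^2 - 6*n + 8) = (n - 5)*(n - 2)*(n - 4)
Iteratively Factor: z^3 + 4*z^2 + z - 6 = (z + 2)*(z^2 + 2*z - 3) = (z + 2)*(z + 3)*(z - 1)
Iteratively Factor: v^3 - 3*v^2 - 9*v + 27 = (v - 3)*(v^2 - 9) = (v - 3)^2*(v + 3)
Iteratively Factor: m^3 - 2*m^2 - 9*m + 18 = (m - 3)*(m^2 + m - 6) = (m - 3)*(m + 3)*(m - 2)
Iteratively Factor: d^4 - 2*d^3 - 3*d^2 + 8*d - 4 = (d - 2)*(d^3 - 3*d + 2) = (d - 2)*(d - 1)*(d^2 + d - 2) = (d - 2)*(d - 1)^2*(d + 2)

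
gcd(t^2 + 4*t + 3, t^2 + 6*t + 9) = t + 3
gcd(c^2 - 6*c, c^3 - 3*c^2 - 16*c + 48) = 1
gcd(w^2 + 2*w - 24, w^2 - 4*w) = w - 4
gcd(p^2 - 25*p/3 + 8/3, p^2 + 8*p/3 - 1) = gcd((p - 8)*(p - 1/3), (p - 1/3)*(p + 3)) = p - 1/3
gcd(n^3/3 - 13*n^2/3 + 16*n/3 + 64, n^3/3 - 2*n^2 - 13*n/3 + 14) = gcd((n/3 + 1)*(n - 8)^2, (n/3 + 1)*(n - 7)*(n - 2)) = n + 3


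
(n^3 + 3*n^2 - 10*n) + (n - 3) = n^3 + 3*n^2 - 9*n - 3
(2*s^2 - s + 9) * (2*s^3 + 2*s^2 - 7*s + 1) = 4*s^5 + 2*s^4 + 2*s^3 + 27*s^2 - 64*s + 9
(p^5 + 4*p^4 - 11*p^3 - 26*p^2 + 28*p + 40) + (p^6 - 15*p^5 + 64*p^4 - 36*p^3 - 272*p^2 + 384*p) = p^6 - 14*p^5 + 68*p^4 - 47*p^3 - 298*p^2 + 412*p + 40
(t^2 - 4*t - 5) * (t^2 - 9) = t^4 - 4*t^3 - 14*t^2 + 36*t + 45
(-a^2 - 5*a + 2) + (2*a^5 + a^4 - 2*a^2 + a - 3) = 2*a^5 + a^4 - 3*a^2 - 4*a - 1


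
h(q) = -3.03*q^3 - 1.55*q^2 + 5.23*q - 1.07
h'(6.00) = -340.61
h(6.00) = -679.97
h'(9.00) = -758.96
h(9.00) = -2288.42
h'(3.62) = -125.11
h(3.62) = -146.19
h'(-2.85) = -59.77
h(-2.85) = 41.58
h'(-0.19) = 5.49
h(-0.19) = -2.10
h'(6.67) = -419.85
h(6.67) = -934.27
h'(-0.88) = 0.92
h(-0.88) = -4.81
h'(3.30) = -103.99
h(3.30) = -109.58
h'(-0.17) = 5.49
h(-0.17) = -1.99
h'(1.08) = -8.72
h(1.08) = -1.05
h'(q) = -9.09*q^2 - 3.1*q + 5.23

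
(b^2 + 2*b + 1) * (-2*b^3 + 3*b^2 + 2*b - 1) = -2*b^5 - b^4 + 6*b^3 + 6*b^2 - 1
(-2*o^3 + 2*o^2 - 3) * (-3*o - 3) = 6*o^4 - 6*o^2 + 9*o + 9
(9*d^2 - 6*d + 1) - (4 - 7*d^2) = 16*d^2 - 6*d - 3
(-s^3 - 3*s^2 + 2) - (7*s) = -s^3 - 3*s^2 - 7*s + 2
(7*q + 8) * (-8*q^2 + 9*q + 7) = -56*q^3 - q^2 + 121*q + 56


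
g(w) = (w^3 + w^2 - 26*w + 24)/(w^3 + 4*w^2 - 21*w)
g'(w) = (-3*w^2 - 8*w + 21)*(w^3 + w^2 - 26*w + 24)/(w^3 + 4*w^2 - 21*w)^2 + (3*w^2 + 2*w - 26)/(w^3 + 4*w^2 - 21*w)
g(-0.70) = 2.60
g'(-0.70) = 2.41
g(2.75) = 2.86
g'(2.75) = 9.76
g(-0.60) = 2.88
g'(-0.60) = 3.25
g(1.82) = 0.74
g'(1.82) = 0.79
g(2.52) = 1.66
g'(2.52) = 2.80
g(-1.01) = 2.07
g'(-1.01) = 1.19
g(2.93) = 9.05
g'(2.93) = 122.59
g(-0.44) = 3.58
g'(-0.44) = 5.98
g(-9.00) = 1.81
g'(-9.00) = 0.33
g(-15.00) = 1.27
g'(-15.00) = 0.03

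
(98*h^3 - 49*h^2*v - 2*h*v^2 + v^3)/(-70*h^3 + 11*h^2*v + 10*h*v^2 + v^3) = (-7*h + v)/(5*h + v)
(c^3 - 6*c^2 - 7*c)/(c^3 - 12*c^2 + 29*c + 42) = c/(c - 6)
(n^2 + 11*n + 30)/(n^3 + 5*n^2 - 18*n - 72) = (n + 5)/(n^2 - n - 12)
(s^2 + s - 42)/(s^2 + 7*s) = (s - 6)/s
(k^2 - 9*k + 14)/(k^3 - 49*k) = (k - 2)/(k*(k + 7))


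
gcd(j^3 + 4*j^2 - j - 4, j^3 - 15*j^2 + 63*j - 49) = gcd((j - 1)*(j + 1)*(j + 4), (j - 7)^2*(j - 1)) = j - 1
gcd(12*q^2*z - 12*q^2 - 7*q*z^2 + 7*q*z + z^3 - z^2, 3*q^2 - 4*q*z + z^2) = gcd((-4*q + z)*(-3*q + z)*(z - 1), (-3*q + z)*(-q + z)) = -3*q + z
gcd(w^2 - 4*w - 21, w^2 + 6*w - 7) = 1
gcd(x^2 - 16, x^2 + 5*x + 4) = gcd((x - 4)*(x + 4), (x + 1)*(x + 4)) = x + 4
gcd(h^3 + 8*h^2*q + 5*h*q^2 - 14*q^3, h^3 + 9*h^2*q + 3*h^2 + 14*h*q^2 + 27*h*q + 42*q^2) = h^2 + 9*h*q + 14*q^2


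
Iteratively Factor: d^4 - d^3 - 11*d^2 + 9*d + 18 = (d + 1)*(d^3 - 2*d^2 - 9*d + 18) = (d - 2)*(d + 1)*(d^2 - 9) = (d - 2)*(d + 1)*(d + 3)*(d - 3)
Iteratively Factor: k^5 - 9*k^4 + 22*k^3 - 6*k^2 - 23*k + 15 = (k + 1)*(k^4 - 10*k^3 + 32*k^2 - 38*k + 15) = (k - 5)*(k + 1)*(k^3 - 5*k^2 + 7*k - 3) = (k - 5)*(k - 3)*(k + 1)*(k^2 - 2*k + 1) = (k - 5)*(k - 3)*(k - 1)*(k + 1)*(k - 1)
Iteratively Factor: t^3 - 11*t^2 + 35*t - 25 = (t - 5)*(t^2 - 6*t + 5) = (t - 5)^2*(t - 1)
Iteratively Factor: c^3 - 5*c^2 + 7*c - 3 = (c - 3)*(c^2 - 2*c + 1) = (c - 3)*(c - 1)*(c - 1)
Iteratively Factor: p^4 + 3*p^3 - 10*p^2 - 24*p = (p + 4)*(p^3 - p^2 - 6*p) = p*(p + 4)*(p^2 - p - 6) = p*(p + 2)*(p + 4)*(p - 3)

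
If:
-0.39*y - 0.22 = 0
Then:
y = -0.56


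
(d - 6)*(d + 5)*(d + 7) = d^3 + 6*d^2 - 37*d - 210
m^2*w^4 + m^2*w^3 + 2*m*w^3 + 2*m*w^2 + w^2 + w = w*(w + 1)*(m*w + 1)^2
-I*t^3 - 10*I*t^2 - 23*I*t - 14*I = (t + 2)*(t + 7)*(-I*t - I)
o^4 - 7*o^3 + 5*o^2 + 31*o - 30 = (o - 5)*(o - 3)*(o - 1)*(o + 2)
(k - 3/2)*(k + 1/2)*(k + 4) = k^3 + 3*k^2 - 19*k/4 - 3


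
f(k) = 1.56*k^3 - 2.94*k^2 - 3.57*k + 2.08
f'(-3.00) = 56.19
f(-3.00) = -55.79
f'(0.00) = -3.57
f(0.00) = 2.08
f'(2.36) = 8.62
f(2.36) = -2.21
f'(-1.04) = 7.61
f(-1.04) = 0.86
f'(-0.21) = -2.13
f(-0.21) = 2.69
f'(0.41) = -5.19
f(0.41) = 0.23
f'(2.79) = 16.45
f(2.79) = 3.11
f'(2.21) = 6.29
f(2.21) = -3.33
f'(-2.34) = 35.82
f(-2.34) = -25.65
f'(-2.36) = 36.37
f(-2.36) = -26.37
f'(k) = 4.68*k^2 - 5.88*k - 3.57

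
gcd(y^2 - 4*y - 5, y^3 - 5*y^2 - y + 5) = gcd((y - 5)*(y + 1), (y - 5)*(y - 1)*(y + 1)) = y^2 - 4*y - 5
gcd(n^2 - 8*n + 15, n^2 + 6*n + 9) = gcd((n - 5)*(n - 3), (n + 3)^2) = 1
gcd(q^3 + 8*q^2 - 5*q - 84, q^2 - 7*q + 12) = q - 3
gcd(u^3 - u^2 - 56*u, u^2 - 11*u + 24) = u - 8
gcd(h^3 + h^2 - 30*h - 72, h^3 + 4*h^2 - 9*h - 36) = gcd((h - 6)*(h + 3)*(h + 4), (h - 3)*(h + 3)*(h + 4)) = h^2 + 7*h + 12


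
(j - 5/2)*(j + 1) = j^2 - 3*j/2 - 5/2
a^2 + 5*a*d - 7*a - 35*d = (a - 7)*(a + 5*d)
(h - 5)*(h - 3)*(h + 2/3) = h^3 - 22*h^2/3 + 29*h/3 + 10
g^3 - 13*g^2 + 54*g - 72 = (g - 6)*(g - 4)*(g - 3)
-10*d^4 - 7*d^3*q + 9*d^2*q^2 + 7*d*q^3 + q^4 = (-d + q)*(d + q)*(2*d + q)*(5*d + q)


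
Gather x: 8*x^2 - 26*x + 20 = 8*x^2 - 26*x + 20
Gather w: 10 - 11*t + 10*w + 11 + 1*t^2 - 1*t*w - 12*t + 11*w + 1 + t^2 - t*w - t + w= 2*t^2 - 24*t + w*(22 - 2*t) + 22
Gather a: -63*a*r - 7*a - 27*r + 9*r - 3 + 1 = a*(-63*r - 7) - 18*r - 2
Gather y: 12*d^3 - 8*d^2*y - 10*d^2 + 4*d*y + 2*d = 12*d^3 - 10*d^2 + 2*d + y*(-8*d^2 + 4*d)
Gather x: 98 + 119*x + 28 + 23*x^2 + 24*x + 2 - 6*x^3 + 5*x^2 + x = -6*x^3 + 28*x^2 + 144*x + 128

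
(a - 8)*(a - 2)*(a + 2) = a^3 - 8*a^2 - 4*a + 32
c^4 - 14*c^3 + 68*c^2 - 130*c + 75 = (c - 5)^2*(c - 3)*(c - 1)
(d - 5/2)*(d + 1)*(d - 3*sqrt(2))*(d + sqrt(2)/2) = d^4 - 5*sqrt(2)*d^3/2 - 3*d^3/2 - 11*d^2/2 + 15*sqrt(2)*d^2/4 + 9*d/2 + 25*sqrt(2)*d/4 + 15/2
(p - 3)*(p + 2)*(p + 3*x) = p^3 + 3*p^2*x - p^2 - 3*p*x - 6*p - 18*x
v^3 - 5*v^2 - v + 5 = (v - 5)*(v - 1)*(v + 1)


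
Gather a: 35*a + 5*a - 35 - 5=40*a - 40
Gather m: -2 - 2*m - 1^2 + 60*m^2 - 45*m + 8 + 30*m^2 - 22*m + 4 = 90*m^2 - 69*m + 9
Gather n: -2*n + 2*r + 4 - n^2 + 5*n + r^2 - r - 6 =-n^2 + 3*n + r^2 + r - 2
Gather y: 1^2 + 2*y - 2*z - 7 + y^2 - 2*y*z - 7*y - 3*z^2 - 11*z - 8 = y^2 + y*(-2*z - 5) - 3*z^2 - 13*z - 14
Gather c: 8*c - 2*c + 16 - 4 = 6*c + 12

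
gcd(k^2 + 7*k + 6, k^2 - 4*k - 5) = k + 1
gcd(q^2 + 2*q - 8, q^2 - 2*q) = q - 2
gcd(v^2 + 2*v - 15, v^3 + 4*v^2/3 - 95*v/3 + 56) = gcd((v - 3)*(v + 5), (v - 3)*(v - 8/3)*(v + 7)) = v - 3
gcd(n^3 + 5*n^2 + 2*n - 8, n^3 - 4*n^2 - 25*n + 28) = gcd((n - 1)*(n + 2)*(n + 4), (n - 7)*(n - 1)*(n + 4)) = n^2 + 3*n - 4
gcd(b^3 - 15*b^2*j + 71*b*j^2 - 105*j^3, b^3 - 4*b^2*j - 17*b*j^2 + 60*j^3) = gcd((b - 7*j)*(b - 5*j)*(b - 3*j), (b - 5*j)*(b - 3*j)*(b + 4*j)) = b^2 - 8*b*j + 15*j^2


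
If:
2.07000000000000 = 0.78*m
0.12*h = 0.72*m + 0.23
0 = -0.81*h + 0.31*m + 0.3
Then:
No Solution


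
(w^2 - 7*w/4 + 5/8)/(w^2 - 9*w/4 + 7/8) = (4*w - 5)/(4*w - 7)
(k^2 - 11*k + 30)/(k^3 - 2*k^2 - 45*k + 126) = (k - 5)/(k^2 + 4*k - 21)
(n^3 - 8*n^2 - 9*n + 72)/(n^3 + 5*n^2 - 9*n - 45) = (n - 8)/(n + 5)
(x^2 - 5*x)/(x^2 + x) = (x - 5)/(x + 1)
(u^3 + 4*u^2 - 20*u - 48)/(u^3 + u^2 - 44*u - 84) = (u - 4)/(u - 7)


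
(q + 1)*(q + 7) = q^2 + 8*q + 7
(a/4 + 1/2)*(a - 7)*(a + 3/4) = a^3/4 - 17*a^2/16 - 71*a/16 - 21/8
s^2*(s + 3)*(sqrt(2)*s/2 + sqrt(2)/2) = sqrt(2)*s^4/2 + 2*sqrt(2)*s^3 + 3*sqrt(2)*s^2/2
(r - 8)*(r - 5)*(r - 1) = r^3 - 14*r^2 + 53*r - 40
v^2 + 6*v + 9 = (v + 3)^2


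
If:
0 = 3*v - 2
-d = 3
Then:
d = -3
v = 2/3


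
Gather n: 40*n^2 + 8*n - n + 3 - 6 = 40*n^2 + 7*n - 3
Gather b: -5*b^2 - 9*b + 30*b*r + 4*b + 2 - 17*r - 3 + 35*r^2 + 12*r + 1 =-5*b^2 + b*(30*r - 5) + 35*r^2 - 5*r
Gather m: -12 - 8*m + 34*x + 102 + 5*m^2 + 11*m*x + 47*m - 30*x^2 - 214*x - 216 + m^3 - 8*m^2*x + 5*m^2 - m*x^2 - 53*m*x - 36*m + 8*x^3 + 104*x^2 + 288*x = m^3 + m^2*(10 - 8*x) + m*(-x^2 - 42*x + 3) + 8*x^3 + 74*x^2 + 108*x - 126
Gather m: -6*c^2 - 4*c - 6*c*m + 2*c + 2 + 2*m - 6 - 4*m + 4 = -6*c^2 - 2*c + m*(-6*c - 2)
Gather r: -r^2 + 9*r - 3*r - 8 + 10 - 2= -r^2 + 6*r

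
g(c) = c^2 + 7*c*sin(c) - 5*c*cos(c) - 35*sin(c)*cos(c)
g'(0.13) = -36.63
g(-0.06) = 2.42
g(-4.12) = -2.24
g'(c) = 5*c*sin(c) + 7*c*cos(c) + 2*c + 35*sin(c)^2 + 7*sin(c) - 35*cos(c)^2 - 5*cos(c)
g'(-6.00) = -93.09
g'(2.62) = -13.93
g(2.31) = 42.49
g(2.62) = 42.48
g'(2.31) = 14.03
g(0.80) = -15.62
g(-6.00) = 43.68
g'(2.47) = -0.54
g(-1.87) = 3.39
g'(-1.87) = 32.76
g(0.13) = -5.01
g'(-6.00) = -93.09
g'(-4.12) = 12.55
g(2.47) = 43.58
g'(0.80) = 10.93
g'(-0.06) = -40.68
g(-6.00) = 43.68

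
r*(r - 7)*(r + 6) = r^3 - r^2 - 42*r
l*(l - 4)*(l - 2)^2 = l^4 - 8*l^3 + 20*l^2 - 16*l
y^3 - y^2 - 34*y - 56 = (y - 7)*(y + 2)*(y + 4)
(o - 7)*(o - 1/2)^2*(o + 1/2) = o^4 - 15*o^3/2 + 13*o^2/4 + 15*o/8 - 7/8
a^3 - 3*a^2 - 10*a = a*(a - 5)*(a + 2)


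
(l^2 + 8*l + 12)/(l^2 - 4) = (l + 6)/(l - 2)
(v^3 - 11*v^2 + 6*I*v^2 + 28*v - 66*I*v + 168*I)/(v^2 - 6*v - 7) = (v^2 + v*(-4 + 6*I) - 24*I)/(v + 1)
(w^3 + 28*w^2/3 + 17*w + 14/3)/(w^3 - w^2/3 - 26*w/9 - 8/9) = 3*(w^2 + 9*w + 14)/(3*w^2 - 2*w - 8)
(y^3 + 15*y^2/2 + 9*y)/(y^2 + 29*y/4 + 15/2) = 2*y*(2*y + 3)/(4*y + 5)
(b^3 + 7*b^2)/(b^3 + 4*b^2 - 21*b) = b/(b - 3)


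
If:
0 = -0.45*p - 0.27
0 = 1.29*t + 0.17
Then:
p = -0.60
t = -0.13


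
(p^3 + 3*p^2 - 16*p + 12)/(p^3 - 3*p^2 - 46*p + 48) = (p - 2)/(p - 8)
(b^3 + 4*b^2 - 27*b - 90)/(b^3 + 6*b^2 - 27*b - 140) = (b^2 + 9*b + 18)/(b^2 + 11*b + 28)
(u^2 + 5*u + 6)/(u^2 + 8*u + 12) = (u + 3)/(u + 6)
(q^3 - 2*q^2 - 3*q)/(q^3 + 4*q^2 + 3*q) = (q - 3)/(q + 3)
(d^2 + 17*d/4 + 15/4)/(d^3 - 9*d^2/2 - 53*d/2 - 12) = (4*d + 5)/(2*(2*d^2 - 15*d - 8))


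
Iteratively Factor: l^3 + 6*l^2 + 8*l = (l + 2)*(l^2 + 4*l) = (l + 2)*(l + 4)*(l)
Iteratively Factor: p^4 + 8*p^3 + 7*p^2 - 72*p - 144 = (p + 4)*(p^3 + 4*p^2 - 9*p - 36) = (p + 4)^2*(p^2 - 9) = (p - 3)*(p + 4)^2*(p + 3)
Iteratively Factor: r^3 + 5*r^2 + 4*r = (r)*(r^2 + 5*r + 4) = r*(r + 1)*(r + 4)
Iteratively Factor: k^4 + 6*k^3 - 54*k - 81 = (k + 3)*(k^3 + 3*k^2 - 9*k - 27) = (k - 3)*(k + 3)*(k^2 + 6*k + 9) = (k - 3)*(k + 3)^2*(k + 3)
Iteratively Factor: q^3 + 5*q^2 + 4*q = (q + 1)*(q^2 + 4*q) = q*(q + 1)*(q + 4)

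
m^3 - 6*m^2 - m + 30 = (m - 5)*(m - 3)*(m + 2)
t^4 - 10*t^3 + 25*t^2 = t^2*(t - 5)^2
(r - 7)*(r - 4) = r^2 - 11*r + 28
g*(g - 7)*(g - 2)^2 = g^4 - 11*g^3 + 32*g^2 - 28*g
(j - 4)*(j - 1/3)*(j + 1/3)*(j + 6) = j^4 + 2*j^3 - 217*j^2/9 - 2*j/9 + 8/3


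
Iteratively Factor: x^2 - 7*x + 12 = (x - 4)*(x - 3)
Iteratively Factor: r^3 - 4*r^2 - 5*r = (r)*(r^2 - 4*r - 5) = r*(r - 5)*(r + 1)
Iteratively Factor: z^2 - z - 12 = (z + 3)*(z - 4)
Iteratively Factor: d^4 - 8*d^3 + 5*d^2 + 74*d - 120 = (d - 5)*(d^3 - 3*d^2 - 10*d + 24) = (d - 5)*(d - 2)*(d^2 - d - 12) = (d - 5)*(d - 4)*(d - 2)*(d + 3)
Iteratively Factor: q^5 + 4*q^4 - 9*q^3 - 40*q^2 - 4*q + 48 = (q + 2)*(q^4 + 2*q^3 - 13*q^2 - 14*q + 24) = (q + 2)*(q + 4)*(q^3 - 2*q^2 - 5*q + 6) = (q - 3)*(q + 2)*(q + 4)*(q^2 + q - 2) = (q - 3)*(q - 1)*(q + 2)*(q + 4)*(q + 2)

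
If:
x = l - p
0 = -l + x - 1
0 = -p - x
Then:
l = 0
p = -1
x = 1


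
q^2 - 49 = (q - 7)*(q + 7)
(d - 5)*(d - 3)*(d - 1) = d^3 - 9*d^2 + 23*d - 15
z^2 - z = z*(z - 1)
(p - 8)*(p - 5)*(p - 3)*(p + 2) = p^4 - 14*p^3 + 47*p^2 + 38*p - 240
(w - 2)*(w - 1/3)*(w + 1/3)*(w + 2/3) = w^4 - 4*w^3/3 - 13*w^2/9 + 4*w/27 + 4/27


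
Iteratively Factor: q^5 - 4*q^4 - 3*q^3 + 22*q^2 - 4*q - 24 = (q - 2)*(q^4 - 2*q^3 - 7*q^2 + 8*q + 12) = (q - 2)*(q + 1)*(q^3 - 3*q^2 - 4*q + 12) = (q - 2)^2*(q + 1)*(q^2 - q - 6) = (q - 2)^2*(q + 1)*(q + 2)*(q - 3)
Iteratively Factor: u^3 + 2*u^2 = (u)*(u^2 + 2*u) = u*(u + 2)*(u)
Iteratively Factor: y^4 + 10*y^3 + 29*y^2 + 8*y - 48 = (y + 3)*(y^3 + 7*y^2 + 8*y - 16) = (y - 1)*(y + 3)*(y^2 + 8*y + 16) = (y - 1)*(y + 3)*(y + 4)*(y + 4)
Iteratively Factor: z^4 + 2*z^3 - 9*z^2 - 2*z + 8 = (z + 1)*(z^3 + z^2 - 10*z + 8) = (z - 2)*(z + 1)*(z^2 + 3*z - 4) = (z - 2)*(z + 1)*(z + 4)*(z - 1)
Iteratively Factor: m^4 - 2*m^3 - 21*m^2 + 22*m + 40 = (m - 2)*(m^3 - 21*m - 20) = (m - 2)*(m + 1)*(m^2 - m - 20) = (m - 2)*(m + 1)*(m + 4)*(m - 5)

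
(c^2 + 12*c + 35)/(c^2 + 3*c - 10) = (c + 7)/(c - 2)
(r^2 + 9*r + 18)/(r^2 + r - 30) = (r + 3)/(r - 5)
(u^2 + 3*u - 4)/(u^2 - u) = (u + 4)/u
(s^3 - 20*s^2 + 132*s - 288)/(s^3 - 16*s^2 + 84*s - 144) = (s - 8)/(s - 4)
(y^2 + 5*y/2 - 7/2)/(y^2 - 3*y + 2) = (y + 7/2)/(y - 2)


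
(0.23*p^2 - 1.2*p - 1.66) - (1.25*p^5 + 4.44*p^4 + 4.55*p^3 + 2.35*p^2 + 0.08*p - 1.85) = -1.25*p^5 - 4.44*p^4 - 4.55*p^3 - 2.12*p^2 - 1.28*p + 0.19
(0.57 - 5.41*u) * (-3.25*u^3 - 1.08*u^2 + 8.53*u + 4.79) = 17.5825*u^4 + 3.9903*u^3 - 46.7629*u^2 - 21.0518*u + 2.7303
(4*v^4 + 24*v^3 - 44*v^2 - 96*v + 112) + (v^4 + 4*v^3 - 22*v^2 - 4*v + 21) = 5*v^4 + 28*v^3 - 66*v^2 - 100*v + 133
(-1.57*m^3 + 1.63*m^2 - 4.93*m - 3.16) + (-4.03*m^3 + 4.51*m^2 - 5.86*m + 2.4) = -5.6*m^3 + 6.14*m^2 - 10.79*m - 0.76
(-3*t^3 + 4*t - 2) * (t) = -3*t^4 + 4*t^2 - 2*t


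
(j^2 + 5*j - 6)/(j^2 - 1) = (j + 6)/(j + 1)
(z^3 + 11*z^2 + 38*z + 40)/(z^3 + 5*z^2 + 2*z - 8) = (z + 5)/(z - 1)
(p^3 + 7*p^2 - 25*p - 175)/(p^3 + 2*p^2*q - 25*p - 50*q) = (p + 7)/(p + 2*q)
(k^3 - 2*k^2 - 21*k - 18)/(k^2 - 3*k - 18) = k + 1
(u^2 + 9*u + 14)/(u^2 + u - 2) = (u + 7)/(u - 1)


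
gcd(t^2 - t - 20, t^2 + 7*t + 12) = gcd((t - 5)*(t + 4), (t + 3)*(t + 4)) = t + 4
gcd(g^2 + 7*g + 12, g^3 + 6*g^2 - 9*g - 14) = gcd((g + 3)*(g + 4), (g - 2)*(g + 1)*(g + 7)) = 1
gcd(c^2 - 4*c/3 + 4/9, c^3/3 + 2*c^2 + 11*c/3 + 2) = 1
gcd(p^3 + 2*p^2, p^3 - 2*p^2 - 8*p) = p^2 + 2*p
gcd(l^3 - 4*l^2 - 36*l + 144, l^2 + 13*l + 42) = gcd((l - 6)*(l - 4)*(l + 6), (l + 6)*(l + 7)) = l + 6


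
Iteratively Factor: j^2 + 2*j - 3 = (j - 1)*(j + 3)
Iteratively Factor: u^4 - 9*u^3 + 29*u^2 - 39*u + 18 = (u - 3)*(u^3 - 6*u^2 + 11*u - 6) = (u - 3)*(u - 1)*(u^2 - 5*u + 6) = (u - 3)^2*(u - 1)*(u - 2)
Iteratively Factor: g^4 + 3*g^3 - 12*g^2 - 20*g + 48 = (g - 2)*(g^3 + 5*g^2 - 2*g - 24) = (g - 2)^2*(g^2 + 7*g + 12) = (g - 2)^2*(g + 3)*(g + 4)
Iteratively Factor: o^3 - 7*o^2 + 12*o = (o - 3)*(o^2 - 4*o) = o*(o - 3)*(o - 4)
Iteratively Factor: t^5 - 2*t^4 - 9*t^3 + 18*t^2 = (t + 3)*(t^4 - 5*t^3 + 6*t^2) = (t - 2)*(t + 3)*(t^3 - 3*t^2) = (t - 3)*(t - 2)*(t + 3)*(t^2) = t*(t - 3)*(t - 2)*(t + 3)*(t)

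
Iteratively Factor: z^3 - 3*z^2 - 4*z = (z - 4)*(z^2 + z) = z*(z - 4)*(z + 1)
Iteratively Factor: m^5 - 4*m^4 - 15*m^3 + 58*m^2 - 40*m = (m - 2)*(m^4 - 2*m^3 - 19*m^2 + 20*m) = m*(m - 2)*(m^3 - 2*m^2 - 19*m + 20) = m*(m - 2)*(m - 1)*(m^2 - m - 20) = m*(m - 5)*(m - 2)*(m - 1)*(m + 4)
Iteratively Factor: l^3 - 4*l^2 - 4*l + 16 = (l - 2)*(l^2 - 2*l - 8) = (l - 2)*(l + 2)*(l - 4)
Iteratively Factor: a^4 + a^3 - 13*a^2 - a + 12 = (a + 4)*(a^3 - 3*a^2 - a + 3) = (a + 1)*(a + 4)*(a^2 - 4*a + 3) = (a - 1)*(a + 1)*(a + 4)*(a - 3)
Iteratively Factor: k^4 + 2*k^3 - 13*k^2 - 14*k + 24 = (k - 3)*(k^3 + 5*k^2 + 2*k - 8) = (k - 3)*(k + 4)*(k^2 + k - 2) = (k - 3)*(k + 2)*(k + 4)*(k - 1)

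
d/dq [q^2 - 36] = 2*q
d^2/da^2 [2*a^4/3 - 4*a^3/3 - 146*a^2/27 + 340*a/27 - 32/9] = 8*a^2 - 8*a - 292/27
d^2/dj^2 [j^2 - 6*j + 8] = 2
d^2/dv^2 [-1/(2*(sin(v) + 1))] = (sin(v) - 2)/(2*(sin(v) + 1)^2)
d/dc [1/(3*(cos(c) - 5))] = sin(c)/(3*(cos(c) - 5)^2)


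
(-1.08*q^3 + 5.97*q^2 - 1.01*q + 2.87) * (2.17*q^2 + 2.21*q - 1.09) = -2.3436*q^5 + 10.5681*q^4 + 12.1792*q^3 - 2.5115*q^2 + 7.4436*q - 3.1283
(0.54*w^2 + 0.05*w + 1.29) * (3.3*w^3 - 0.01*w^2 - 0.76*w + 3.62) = 1.782*w^5 + 0.1596*w^4 + 3.8461*w^3 + 1.9039*w^2 - 0.7994*w + 4.6698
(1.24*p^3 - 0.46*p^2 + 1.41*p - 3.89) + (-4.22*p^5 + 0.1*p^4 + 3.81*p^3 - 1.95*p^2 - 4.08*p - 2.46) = -4.22*p^5 + 0.1*p^4 + 5.05*p^3 - 2.41*p^2 - 2.67*p - 6.35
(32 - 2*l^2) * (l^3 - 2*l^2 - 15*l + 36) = -2*l^5 + 4*l^4 + 62*l^3 - 136*l^2 - 480*l + 1152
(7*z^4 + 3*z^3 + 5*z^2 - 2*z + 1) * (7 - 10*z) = -70*z^5 + 19*z^4 - 29*z^3 + 55*z^2 - 24*z + 7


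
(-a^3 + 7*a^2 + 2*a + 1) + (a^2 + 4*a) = -a^3 + 8*a^2 + 6*a + 1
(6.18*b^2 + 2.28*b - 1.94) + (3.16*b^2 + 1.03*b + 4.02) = 9.34*b^2 + 3.31*b + 2.08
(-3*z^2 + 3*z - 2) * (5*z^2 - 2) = -15*z^4 + 15*z^3 - 4*z^2 - 6*z + 4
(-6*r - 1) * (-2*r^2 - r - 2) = 12*r^3 + 8*r^2 + 13*r + 2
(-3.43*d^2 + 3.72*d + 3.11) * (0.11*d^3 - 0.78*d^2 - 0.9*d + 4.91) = -0.3773*d^5 + 3.0846*d^4 + 0.5275*d^3 - 22.6151*d^2 + 15.4662*d + 15.2701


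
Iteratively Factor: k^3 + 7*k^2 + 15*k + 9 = (k + 1)*(k^2 + 6*k + 9) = (k + 1)*(k + 3)*(k + 3)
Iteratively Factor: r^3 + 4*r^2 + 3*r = (r + 1)*(r^2 + 3*r) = r*(r + 1)*(r + 3)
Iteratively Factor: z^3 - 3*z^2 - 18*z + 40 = (z - 5)*(z^2 + 2*z - 8) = (z - 5)*(z + 4)*(z - 2)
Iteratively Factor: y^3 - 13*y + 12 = (y + 4)*(y^2 - 4*y + 3) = (y - 3)*(y + 4)*(y - 1)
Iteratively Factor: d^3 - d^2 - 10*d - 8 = (d + 1)*(d^2 - 2*d - 8) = (d - 4)*(d + 1)*(d + 2)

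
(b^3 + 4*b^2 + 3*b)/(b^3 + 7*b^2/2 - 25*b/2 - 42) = 2*b*(b + 1)/(2*b^2 + b - 28)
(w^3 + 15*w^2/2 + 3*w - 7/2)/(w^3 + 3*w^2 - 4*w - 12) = (2*w^3 + 15*w^2 + 6*w - 7)/(2*(w^3 + 3*w^2 - 4*w - 12))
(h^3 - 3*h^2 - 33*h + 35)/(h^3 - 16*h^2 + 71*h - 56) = (h + 5)/(h - 8)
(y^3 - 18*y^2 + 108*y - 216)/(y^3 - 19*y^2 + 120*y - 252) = (y - 6)/(y - 7)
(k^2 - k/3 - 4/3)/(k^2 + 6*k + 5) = (k - 4/3)/(k + 5)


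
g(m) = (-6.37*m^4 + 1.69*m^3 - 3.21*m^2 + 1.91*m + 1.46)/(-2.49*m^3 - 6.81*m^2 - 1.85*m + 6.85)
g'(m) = (7.47*m^2 + 13.62*m + 1.85)*(-6.37*m^4 + 1.69*m^3 - 3.21*m^2 + 1.91*m + 1.46)/(-2.49*m^3 - 6.81*m^2 - 1.85*m + 6.85)^2 + (-25.48*m^3 + 5.07*m^2 - 6.42*m + 1.91)/(-2.49*m^3 - 6.81*m^2 - 1.85*m + 6.85) = (15.8613*m^6 + 86.7594*m^5 + 15.8517*m^4 - 171.2792*m^3 + 64.5813*m^2 - 24.0918*m + 15.7845)/(6.2001*m^6 + 33.9138*m^5 + 55.5891*m^4 - 8.916*m^3 - 89.8745*m^2 - 25.345*m + 46.9225)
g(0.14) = 0.26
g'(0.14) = 0.32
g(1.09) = 1.09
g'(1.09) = 0.64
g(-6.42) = -28.75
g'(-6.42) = 1.52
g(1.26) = 1.23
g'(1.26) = 0.98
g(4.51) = 6.88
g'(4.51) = 2.12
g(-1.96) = -39.61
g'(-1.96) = 23.91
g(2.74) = 3.40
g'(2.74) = 1.77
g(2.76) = 3.43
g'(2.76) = 1.78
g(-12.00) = -40.43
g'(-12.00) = 2.35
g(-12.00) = -40.43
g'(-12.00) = 2.35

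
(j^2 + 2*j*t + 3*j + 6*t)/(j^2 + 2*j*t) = (j + 3)/j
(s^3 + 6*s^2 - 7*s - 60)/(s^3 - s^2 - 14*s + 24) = (s + 5)/(s - 2)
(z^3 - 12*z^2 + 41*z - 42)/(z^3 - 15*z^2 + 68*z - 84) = (z - 3)/(z - 6)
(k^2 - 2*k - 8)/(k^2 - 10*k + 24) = (k + 2)/(k - 6)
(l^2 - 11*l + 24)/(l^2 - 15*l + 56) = (l - 3)/(l - 7)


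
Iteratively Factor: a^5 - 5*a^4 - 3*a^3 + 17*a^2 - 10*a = (a - 1)*(a^4 - 4*a^3 - 7*a^2 + 10*a) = a*(a - 1)*(a^3 - 4*a^2 - 7*a + 10) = a*(a - 1)*(a + 2)*(a^2 - 6*a + 5) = a*(a - 1)^2*(a + 2)*(a - 5)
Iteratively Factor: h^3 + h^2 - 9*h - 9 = (h - 3)*(h^2 + 4*h + 3) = (h - 3)*(h + 3)*(h + 1)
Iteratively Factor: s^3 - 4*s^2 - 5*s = (s + 1)*(s^2 - 5*s) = s*(s + 1)*(s - 5)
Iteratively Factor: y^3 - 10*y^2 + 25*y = (y)*(y^2 - 10*y + 25) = y*(y - 5)*(y - 5)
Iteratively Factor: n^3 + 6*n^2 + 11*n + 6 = (n + 1)*(n^2 + 5*n + 6) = (n + 1)*(n + 3)*(n + 2)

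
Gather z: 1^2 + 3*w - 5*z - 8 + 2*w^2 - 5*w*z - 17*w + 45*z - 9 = 2*w^2 - 14*w + z*(40 - 5*w) - 16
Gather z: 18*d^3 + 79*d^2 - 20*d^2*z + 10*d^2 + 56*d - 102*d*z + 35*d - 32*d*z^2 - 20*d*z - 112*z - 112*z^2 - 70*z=18*d^3 + 89*d^2 + 91*d + z^2*(-32*d - 112) + z*(-20*d^2 - 122*d - 182)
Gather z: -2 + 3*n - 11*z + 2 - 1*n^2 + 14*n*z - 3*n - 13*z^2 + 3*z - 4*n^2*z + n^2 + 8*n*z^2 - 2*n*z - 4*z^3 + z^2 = -4*z^3 + z^2*(8*n - 12) + z*(-4*n^2 + 12*n - 8)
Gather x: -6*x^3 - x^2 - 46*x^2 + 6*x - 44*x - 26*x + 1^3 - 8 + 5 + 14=-6*x^3 - 47*x^2 - 64*x + 12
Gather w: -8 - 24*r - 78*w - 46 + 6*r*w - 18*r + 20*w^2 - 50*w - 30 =-42*r + 20*w^2 + w*(6*r - 128) - 84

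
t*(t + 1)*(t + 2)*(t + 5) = t^4 + 8*t^3 + 17*t^2 + 10*t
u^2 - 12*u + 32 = (u - 8)*(u - 4)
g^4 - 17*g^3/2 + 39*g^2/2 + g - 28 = (g - 4)*(g - 7/2)*(g - 2)*(g + 1)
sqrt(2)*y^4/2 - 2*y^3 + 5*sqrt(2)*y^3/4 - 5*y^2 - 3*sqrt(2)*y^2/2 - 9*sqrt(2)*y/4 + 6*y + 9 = (y - 3/2)*(y + 3)*(y - 2*sqrt(2))*(sqrt(2)*y/2 + sqrt(2)/2)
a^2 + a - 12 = (a - 3)*(a + 4)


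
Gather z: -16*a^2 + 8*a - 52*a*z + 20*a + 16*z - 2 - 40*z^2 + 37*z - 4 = -16*a^2 + 28*a - 40*z^2 + z*(53 - 52*a) - 6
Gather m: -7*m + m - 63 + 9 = -6*m - 54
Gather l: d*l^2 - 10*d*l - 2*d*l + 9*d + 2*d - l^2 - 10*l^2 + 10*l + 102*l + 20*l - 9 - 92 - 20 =11*d + l^2*(d - 11) + l*(132 - 12*d) - 121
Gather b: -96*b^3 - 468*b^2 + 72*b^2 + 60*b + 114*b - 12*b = -96*b^3 - 396*b^2 + 162*b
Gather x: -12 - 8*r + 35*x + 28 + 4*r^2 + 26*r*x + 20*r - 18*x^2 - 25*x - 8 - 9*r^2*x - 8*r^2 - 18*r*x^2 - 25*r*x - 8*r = -4*r^2 + 4*r + x^2*(-18*r - 18) + x*(-9*r^2 + r + 10) + 8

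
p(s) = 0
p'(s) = 0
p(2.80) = 0.00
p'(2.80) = 0.00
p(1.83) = 0.00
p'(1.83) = 0.00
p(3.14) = 0.00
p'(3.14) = 0.00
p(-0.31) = 0.00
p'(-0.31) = 0.00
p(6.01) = 0.00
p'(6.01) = 0.00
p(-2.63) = 0.00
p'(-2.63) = 0.00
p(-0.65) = 0.00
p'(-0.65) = 0.00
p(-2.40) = 0.00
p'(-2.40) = 0.00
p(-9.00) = 0.00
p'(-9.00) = 0.00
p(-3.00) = 0.00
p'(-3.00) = 0.00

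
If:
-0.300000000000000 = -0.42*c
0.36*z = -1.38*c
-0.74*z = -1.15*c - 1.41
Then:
No Solution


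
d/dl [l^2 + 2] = 2*l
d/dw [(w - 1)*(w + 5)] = 2*w + 4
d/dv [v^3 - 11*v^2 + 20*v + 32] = 3*v^2 - 22*v + 20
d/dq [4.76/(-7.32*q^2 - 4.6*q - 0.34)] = (69.6864*q + 21.896)/(7.32*q^2 + 4.6*q + 0.34)^2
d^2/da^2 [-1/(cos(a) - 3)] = (cos(a)^2 + 3*cos(a) - 2)/(cos(a) - 3)^3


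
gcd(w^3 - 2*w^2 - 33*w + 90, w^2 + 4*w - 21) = w - 3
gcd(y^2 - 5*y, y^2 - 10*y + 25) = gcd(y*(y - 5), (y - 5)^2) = y - 5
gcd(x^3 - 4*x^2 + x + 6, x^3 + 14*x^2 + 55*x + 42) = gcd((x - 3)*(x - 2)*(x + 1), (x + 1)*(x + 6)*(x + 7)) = x + 1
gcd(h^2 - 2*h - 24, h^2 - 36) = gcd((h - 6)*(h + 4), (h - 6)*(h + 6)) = h - 6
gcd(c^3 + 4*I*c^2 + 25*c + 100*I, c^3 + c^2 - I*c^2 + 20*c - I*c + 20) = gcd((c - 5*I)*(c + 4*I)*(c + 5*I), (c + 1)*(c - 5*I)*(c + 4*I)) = c^2 - I*c + 20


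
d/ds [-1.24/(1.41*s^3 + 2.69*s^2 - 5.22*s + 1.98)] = (5.2452*s^2 + 6.6712*s - 6.4728)/(1.41*s^3 + 2.69*s^2 - 5.22*s + 1.98)^2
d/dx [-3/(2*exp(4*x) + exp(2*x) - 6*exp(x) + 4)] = 6*(4*exp(3*x) + exp(x) - 3)*exp(x)/(2*exp(4*x) + exp(2*x) - 6*exp(x) + 4)^2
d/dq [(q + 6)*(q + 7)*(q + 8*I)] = 3*q^2 + q*(26 + 16*I) + 42 + 104*I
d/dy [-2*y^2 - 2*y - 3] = -4*y - 2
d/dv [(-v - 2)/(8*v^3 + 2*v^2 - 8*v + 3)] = (-8*v^3 - 2*v^2 + 8*v + 4*(v + 2)*(6*v^2 + v - 2) - 3)/(8*v^3 + 2*v^2 - 8*v + 3)^2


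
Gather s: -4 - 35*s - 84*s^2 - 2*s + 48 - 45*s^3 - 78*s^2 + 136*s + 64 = -45*s^3 - 162*s^2 + 99*s + 108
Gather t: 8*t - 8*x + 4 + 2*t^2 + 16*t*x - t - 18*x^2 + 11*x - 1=2*t^2 + t*(16*x + 7) - 18*x^2 + 3*x + 3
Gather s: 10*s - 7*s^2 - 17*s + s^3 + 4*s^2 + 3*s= s^3 - 3*s^2 - 4*s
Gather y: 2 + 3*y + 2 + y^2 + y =y^2 + 4*y + 4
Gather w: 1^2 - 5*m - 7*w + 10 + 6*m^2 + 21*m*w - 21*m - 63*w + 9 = 6*m^2 - 26*m + w*(21*m - 70) + 20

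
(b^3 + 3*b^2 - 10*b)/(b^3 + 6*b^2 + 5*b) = (b - 2)/(b + 1)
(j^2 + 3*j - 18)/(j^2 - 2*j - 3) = (j + 6)/(j + 1)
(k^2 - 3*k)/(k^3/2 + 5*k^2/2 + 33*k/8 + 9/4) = 8*k*(k - 3)/(4*k^3 + 20*k^2 + 33*k + 18)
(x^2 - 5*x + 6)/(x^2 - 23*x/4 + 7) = 4*(x^2 - 5*x + 6)/(4*x^2 - 23*x + 28)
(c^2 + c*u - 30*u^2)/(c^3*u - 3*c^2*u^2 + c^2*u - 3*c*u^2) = (c^2 + c*u - 30*u^2)/(c*u*(c^2 - 3*c*u + c - 3*u))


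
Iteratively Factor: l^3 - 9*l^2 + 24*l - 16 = (l - 1)*(l^2 - 8*l + 16) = (l - 4)*(l - 1)*(l - 4)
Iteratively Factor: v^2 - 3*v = (v - 3)*(v)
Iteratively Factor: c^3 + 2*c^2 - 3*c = (c - 1)*(c^2 + 3*c) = c*(c - 1)*(c + 3)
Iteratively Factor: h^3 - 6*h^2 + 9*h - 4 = (h - 1)*(h^2 - 5*h + 4) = (h - 1)^2*(h - 4)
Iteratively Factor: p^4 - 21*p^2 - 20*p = (p + 4)*(p^3 - 4*p^2 - 5*p) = (p - 5)*(p + 4)*(p^2 + p) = p*(p - 5)*(p + 4)*(p + 1)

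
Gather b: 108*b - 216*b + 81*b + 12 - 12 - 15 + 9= -27*b - 6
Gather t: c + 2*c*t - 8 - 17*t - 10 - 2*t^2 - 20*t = c - 2*t^2 + t*(2*c - 37) - 18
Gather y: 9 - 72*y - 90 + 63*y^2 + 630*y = 63*y^2 + 558*y - 81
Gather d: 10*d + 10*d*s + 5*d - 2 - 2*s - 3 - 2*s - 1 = d*(10*s + 15) - 4*s - 6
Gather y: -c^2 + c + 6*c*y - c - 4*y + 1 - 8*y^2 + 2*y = -c^2 - 8*y^2 + y*(6*c - 2) + 1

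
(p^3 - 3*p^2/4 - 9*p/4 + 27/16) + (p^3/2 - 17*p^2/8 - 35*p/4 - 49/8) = 3*p^3/2 - 23*p^2/8 - 11*p - 71/16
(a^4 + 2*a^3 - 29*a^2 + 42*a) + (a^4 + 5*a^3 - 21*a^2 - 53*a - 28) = 2*a^4 + 7*a^3 - 50*a^2 - 11*a - 28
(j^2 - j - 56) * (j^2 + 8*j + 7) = j^4 + 7*j^3 - 57*j^2 - 455*j - 392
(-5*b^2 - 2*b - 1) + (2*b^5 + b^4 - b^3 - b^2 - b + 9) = 2*b^5 + b^4 - b^3 - 6*b^2 - 3*b + 8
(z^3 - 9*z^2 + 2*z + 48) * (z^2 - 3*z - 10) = z^5 - 12*z^4 + 19*z^3 + 132*z^2 - 164*z - 480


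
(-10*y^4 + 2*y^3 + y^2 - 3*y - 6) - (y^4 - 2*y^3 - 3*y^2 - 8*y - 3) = -11*y^4 + 4*y^3 + 4*y^2 + 5*y - 3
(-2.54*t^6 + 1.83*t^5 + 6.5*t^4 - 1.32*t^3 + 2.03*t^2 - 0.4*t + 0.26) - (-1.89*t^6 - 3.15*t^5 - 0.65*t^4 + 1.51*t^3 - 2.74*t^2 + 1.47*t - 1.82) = -0.65*t^6 + 4.98*t^5 + 7.15*t^4 - 2.83*t^3 + 4.77*t^2 - 1.87*t + 2.08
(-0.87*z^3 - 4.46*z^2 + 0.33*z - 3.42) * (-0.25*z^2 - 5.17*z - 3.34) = 0.2175*z^5 + 5.6129*z^4 + 25.8815*z^3 + 14.0453*z^2 + 16.5792*z + 11.4228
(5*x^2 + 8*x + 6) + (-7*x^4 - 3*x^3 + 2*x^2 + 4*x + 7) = -7*x^4 - 3*x^3 + 7*x^2 + 12*x + 13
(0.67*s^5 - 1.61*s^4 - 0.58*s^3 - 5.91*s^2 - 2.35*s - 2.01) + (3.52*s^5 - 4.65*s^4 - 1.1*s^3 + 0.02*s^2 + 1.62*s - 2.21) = 4.19*s^5 - 6.26*s^4 - 1.68*s^3 - 5.89*s^2 - 0.73*s - 4.22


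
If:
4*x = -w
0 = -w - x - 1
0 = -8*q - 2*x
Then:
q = -1/12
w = -4/3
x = 1/3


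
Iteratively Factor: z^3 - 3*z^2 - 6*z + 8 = (z - 1)*(z^2 - 2*z - 8) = (z - 1)*(z + 2)*(z - 4)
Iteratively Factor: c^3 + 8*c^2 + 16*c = (c + 4)*(c^2 + 4*c) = (c + 4)^2*(c)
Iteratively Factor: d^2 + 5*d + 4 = (d + 1)*(d + 4)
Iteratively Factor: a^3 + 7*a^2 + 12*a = (a + 3)*(a^2 + 4*a) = a*(a + 3)*(a + 4)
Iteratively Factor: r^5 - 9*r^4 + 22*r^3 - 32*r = (r - 4)*(r^4 - 5*r^3 + 2*r^2 + 8*r) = (r - 4)^2*(r^3 - r^2 - 2*r) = (r - 4)^2*(r + 1)*(r^2 - 2*r) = (r - 4)^2*(r - 2)*(r + 1)*(r)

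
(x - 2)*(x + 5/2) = x^2 + x/2 - 5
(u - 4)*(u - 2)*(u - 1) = u^3 - 7*u^2 + 14*u - 8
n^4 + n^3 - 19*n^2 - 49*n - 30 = (n - 5)*(n + 1)*(n + 2)*(n + 3)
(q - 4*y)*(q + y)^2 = q^3 - 2*q^2*y - 7*q*y^2 - 4*y^3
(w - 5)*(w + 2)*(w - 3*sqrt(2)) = w^3 - 3*sqrt(2)*w^2 - 3*w^2 - 10*w + 9*sqrt(2)*w + 30*sqrt(2)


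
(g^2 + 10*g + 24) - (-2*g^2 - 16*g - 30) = 3*g^2 + 26*g + 54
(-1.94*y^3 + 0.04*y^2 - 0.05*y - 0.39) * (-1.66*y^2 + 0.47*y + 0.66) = 3.2204*y^5 - 0.9782*y^4 - 1.1786*y^3 + 0.6503*y^2 - 0.2163*y - 0.2574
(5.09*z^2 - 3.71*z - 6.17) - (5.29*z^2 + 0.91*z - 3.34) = -0.2*z^2 - 4.62*z - 2.83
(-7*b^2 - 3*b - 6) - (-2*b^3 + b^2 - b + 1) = 2*b^3 - 8*b^2 - 2*b - 7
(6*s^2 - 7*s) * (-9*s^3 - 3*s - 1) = -54*s^5 + 63*s^4 - 18*s^3 + 15*s^2 + 7*s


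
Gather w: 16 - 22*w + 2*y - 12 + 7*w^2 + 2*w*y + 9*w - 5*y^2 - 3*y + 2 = 7*w^2 + w*(2*y - 13) - 5*y^2 - y + 6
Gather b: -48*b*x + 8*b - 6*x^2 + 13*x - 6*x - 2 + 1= b*(8 - 48*x) - 6*x^2 + 7*x - 1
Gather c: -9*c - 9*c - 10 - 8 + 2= -18*c - 16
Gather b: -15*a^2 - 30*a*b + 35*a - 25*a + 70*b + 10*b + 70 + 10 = -15*a^2 + 10*a + b*(80 - 30*a) + 80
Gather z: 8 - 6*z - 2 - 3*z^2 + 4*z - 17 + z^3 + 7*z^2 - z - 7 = z^3 + 4*z^2 - 3*z - 18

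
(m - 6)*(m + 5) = m^2 - m - 30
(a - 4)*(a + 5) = a^2 + a - 20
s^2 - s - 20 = (s - 5)*(s + 4)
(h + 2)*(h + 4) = h^2 + 6*h + 8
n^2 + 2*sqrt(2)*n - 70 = (n - 5*sqrt(2))*(n + 7*sqrt(2))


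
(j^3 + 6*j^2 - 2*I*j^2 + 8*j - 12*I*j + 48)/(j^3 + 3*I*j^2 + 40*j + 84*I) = (j^2 + j*(6 - 4*I) - 24*I)/(j^2 + I*j + 42)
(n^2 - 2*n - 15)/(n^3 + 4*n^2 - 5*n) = (n^2 - 2*n - 15)/(n*(n^2 + 4*n - 5))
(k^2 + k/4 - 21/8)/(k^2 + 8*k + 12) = (k^2 + k/4 - 21/8)/(k^2 + 8*k + 12)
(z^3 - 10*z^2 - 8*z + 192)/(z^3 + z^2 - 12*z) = (z^2 - 14*z + 48)/(z*(z - 3))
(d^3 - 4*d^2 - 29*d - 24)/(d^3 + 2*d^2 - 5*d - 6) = (d - 8)/(d - 2)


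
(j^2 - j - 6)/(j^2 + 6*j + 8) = (j - 3)/(j + 4)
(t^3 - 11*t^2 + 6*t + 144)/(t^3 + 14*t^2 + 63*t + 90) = (t^2 - 14*t + 48)/(t^2 + 11*t + 30)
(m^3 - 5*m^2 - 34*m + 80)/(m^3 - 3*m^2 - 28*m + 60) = (m - 8)/(m - 6)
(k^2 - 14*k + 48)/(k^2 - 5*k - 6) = (k - 8)/(k + 1)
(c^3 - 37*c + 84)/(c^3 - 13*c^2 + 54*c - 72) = (c + 7)/(c - 6)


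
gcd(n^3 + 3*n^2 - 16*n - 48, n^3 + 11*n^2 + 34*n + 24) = n + 4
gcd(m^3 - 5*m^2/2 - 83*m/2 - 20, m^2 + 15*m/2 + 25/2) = m + 5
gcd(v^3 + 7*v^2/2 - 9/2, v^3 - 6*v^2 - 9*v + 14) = v - 1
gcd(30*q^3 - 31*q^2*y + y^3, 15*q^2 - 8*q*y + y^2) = -5*q + y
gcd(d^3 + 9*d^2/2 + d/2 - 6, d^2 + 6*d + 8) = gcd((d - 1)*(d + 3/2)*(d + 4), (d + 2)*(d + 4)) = d + 4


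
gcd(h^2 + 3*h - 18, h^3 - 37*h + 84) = h - 3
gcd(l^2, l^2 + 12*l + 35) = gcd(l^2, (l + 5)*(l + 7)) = 1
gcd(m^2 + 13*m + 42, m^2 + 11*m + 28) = m + 7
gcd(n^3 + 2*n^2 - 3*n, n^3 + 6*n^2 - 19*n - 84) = n + 3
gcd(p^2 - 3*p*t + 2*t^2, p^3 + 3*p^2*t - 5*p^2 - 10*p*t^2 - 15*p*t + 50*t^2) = p - 2*t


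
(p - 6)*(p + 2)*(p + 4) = p^3 - 28*p - 48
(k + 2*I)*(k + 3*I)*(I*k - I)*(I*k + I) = -k^4 - 5*I*k^3 + 7*k^2 + 5*I*k - 6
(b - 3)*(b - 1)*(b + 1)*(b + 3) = b^4 - 10*b^2 + 9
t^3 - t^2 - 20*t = t*(t - 5)*(t + 4)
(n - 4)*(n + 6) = n^2 + 2*n - 24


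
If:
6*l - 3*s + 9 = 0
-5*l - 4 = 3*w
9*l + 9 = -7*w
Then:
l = -1/8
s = 11/4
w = -9/8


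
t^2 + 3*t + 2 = (t + 1)*(t + 2)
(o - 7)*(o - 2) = o^2 - 9*o + 14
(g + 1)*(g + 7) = g^2 + 8*g + 7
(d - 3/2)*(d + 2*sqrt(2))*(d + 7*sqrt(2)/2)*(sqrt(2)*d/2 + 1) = sqrt(2)*d^4/2 - 3*sqrt(2)*d^3/4 + 13*d^3/2 - 39*d^2/4 + 25*sqrt(2)*d^2/2 - 75*sqrt(2)*d/4 + 14*d - 21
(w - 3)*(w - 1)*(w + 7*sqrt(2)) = w^3 - 4*w^2 + 7*sqrt(2)*w^2 - 28*sqrt(2)*w + 3*w + 21*sqrt(2)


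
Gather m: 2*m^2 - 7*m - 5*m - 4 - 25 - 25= 2*m^2 - 12*m - 54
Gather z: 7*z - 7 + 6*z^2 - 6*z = 6*z^2 + z - 7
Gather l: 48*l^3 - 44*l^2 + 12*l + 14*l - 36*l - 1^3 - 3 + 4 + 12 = 48*l^3 - 44*l^2 - 10*l + 12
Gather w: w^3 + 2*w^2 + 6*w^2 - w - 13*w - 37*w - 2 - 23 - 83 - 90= w^3 + 8*w^2 - 51*w - 198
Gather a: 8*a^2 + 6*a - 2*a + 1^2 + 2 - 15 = 8*a^2 + 4*a - 12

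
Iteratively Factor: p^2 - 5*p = (p)*(p - 5)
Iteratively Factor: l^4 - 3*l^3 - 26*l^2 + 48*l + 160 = (l + 4)*(l^3 - 7*l^2 + 2*l + 40) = (l - 5)*(l + 4)*(l^2 - 2*l - 8) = (l - 5)*(l - 4)*(l + 4)*(l + 2)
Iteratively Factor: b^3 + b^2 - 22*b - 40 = (b + 2)*(b^2 - b - 20) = (b - 5)*(b + 2)*(b + 4)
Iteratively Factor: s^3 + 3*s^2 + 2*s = (s)*(s^2 + 3*s + 2) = s*(s + 1)*(s + 2)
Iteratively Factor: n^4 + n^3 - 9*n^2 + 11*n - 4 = (n - 1)*(n^3 + 2*n^2 - 7*n + 4) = (n - 1)^2*(n^2 + 3*n - 4) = (n - 1)^2*(n + 4)*(n - 1)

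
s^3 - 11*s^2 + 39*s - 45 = (s - 5)*(s - 3)^2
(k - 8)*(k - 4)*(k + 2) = k^3 - 10*k^2 + 8*k + 64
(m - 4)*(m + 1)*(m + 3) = m^3 - 13*m - 12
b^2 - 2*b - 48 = (b - 8)*(b + 6)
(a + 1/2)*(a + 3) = a^2 + 7*a/2 + 3/2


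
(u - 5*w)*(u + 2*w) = u^2 - 3*u*w - 10*w^2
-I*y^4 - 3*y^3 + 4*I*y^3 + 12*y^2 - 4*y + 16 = (y - 4)*(y - 2*I)^2*(-I*y + 1)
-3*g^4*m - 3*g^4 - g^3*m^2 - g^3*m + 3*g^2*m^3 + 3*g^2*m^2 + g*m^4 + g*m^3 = (-g + m)*(g + m)*(3*g + m)*(g*m + g)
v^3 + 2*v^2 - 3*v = v*(v - 1)*(v + 3)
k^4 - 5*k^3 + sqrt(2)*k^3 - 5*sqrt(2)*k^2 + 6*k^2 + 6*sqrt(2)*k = k*(k - 3)*(k - 2)*(k + sqrt(2))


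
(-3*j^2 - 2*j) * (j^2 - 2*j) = -3*j^4 + 4*j^3 + 4*j^2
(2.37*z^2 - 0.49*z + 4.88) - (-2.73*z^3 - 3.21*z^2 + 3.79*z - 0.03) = 2.73*z^3 + 5.58*z^2 - 4.28*z + 4.91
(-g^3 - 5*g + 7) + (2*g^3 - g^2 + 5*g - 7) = g^3 - g^2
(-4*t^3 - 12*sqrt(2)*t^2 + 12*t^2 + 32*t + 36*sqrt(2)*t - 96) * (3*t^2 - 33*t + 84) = -12*t^5 - 36*sqrt(2)*t^4 + 168*t^4 - 636*t^3 + 504*sqrt(2)*t^3 - 2196*sqrt(2)*t^2 - 336*t^2 + 3024*sqrt(2)*t + 5856*t - 8064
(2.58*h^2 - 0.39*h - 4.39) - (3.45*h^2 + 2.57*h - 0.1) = -0.87*h^2 - 2.96*h - 4.29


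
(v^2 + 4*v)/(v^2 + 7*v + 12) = v/(v + 3)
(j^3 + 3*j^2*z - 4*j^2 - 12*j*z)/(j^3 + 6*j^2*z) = (j^2 + 3*j*z - 4*j - 12*z)/(j*(j + 6*z))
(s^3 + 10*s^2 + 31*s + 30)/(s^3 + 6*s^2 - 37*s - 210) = (s^2 + 5*s + 6)/(s^2 + s - 42)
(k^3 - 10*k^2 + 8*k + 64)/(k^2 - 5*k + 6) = (k^3 - 10*k^2 + 8*k + 64)/(k^2 - 5*k + 6)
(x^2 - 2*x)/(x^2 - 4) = x/(x + 2)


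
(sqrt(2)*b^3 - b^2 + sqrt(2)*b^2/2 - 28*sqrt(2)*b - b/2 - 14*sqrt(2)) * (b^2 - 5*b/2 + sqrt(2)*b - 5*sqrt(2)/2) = sqrt(2)*b^5 - 2*sqrt(2)*b^4 + b^4 - 121*sqrt(2)*b^3/4 - 2*b^3 - 229*b^2/4 + 58*sqrt(2)*b^2 + 145*sqrt(2)*b/4 + 112*b + 70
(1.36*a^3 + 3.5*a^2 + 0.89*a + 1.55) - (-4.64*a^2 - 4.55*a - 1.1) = 1.36*a^3 + 8.14*a^2 + 5.44*a + 2.65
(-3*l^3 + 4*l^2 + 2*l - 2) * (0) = 0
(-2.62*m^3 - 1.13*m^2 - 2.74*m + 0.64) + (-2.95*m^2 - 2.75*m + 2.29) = -2.62*m^3 - 4.08*m^2 - 5.49*m + 2.93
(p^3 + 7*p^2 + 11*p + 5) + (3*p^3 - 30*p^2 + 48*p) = 4*p^3 - 23*p^2 + 59*p + 5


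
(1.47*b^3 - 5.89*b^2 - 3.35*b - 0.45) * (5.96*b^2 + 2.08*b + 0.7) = 8.7612*b^5 - 32.0468*b^4 - 31.1882*b^3 - 13.773*b^2 - 3.281*b - 0.315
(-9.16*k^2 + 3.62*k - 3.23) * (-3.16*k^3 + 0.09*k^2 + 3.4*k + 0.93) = 28.9456*k^5 - 12.2636*k^4 - 20.6114*k^3 + 3.4985*k^2 - 7.6154*k - 3.0039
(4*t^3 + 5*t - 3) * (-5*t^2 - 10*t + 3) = -20*t^5 - 40*t^4 - 13*t^3 - 35*t^2 + 45*t - 9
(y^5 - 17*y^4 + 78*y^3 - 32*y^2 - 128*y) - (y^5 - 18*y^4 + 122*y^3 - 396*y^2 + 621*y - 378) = y^4 - 44*y^3 + 364*y^2 - 749*y + 378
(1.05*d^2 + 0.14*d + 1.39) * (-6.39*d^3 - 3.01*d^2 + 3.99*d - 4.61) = -6.7095*d^5 - 4.0551*d^4 - 5.114*d^3 - 8.4658*d^2 + 4.9007*d - 6.4079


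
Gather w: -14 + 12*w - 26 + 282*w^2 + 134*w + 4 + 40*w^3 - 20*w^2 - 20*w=40*w^3 + 262*w^2 + 126*w - 36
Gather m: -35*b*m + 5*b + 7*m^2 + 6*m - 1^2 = 5*b + 7*m^2 + m*(6 - 35*b) - 1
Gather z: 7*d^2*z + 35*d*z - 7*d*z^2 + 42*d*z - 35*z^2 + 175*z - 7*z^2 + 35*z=z^2*(-7*d - 42) + z*(7*d^2 + 77*d + 210)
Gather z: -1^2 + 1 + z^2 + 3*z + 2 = z^2 + 3*z + 2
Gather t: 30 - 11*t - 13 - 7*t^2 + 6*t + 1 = -7*t^2 - 5*t + 18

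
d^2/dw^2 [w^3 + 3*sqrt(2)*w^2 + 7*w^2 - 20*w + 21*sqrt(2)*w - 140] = 6*w + 6*sqrt(2) + 14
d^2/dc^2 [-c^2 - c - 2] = -2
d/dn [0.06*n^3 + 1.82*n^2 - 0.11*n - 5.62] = 0.18*n^2 + 3.64*n - 0.11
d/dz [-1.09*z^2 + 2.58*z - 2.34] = 2.58 - 2.18*z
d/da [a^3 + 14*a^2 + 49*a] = 3*a^2 + 28*a + 49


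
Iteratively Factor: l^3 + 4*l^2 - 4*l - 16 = (l + 2)*(l^2 + 2*l - 8) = (l - 2)*(l + 2)*(l + 4)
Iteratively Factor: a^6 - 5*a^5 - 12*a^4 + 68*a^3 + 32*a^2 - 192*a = (a - 4)*(a^5 - a^4 - 16*a^3 + 4*a^2 + 48*a) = a*(a - 4)*(a^4 - a^3 - 16*a^2 + 4*a + 48) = a*(a - 4)*(a + 2)*(a^3 - 3*a^2 - 10*a + 24) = a*(a - 4)*(a + 2)*(a + 3)*(a^2 - 6*a + 8) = a*(a - 4)^2*(a + 2)*(a + 3)*(a - 2)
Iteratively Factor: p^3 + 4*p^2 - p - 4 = (p - 1)*(p^2 + 5*p + 4) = (p - 1)*(p + 4)*(p + 1)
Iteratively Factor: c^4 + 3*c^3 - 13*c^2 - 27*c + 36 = (c - 1)*(c^3 + 4*c^2 - 9*c - 36) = (c - 3)*(c - 1)*(c^2 + 7*c + 12) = (c - 3)*(c - 1)*(c + 4)*(c + 3)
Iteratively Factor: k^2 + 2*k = (k)*(k + 2)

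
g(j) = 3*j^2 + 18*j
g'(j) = 6*j + 18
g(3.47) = 98.58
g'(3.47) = 38.82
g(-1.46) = -19.89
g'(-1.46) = 9.24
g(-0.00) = 0.00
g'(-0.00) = 18.00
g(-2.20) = -25.08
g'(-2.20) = 4.80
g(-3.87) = -24.73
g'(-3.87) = -5.22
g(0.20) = 3.72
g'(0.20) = 19.20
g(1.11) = 23.68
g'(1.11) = 24.66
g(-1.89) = -23.30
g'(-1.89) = 6.66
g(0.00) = 0.00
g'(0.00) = 18.00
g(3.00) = 81.00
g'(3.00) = 36.00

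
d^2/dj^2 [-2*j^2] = -4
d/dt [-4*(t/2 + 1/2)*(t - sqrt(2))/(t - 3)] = 2*(-t^2 + 6*t - 4*sqrt(2) + 3)/(t^2 - 6*t + 9)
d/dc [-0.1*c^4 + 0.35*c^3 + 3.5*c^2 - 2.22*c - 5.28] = -0.4*c^3 + 1.05*c^2 + 7.0*c - 2.22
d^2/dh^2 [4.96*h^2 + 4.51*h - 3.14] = 9.92000000000000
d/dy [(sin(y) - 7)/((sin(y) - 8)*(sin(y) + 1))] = (14*sin(y) + cos(y)^2 - 58)*cos(y)/((sin(y) - 8)^2*(sin(y) + 1)^2)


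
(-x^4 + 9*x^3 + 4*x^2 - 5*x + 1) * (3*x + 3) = -3*x^5 + 24*x^4 + 39*x^3 - 3*x^2 - 12*x + 3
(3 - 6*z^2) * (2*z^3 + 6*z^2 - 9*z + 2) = -12*z^5 - 36*z^4 + 60*z^3 + 6*z^2 - 27*z + 6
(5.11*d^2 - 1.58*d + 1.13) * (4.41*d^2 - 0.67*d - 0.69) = 22.5351*d^4 - 10.3915*d^3 + 2.516*d^2 + 0.3331*d - 0.7797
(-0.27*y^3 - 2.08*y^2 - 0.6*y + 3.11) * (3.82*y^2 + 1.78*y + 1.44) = -1.0314*y^5 - 8.4262*y^4 - 6.3832*y^3 + 7.817*y^2 + 4.6718*y + 4.4784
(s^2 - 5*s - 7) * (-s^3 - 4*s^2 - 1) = -s^5 + s^4 + 27*s^3 + 27*s^2 + 5*s + 7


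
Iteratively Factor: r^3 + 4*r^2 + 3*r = (r + 1)*(r^2 + 3*r) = r*(r + 1)*(r + 3)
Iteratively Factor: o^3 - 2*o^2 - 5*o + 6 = (o - 1)*(o^2 - o - 6) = (o - 1)*(o + 2)*(o - 3)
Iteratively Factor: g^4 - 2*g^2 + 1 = (g - 1)*(g^3 + g^2 - g - 1) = (g - 1)^2*(g^2 + 2*g + 1) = (g - 1)^2*(g + 1)*(g + 1)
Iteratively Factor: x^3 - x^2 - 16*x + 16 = (x + 4)*(x^2 - 5*x + 4) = (x - 1)*(x + 4)*(x - 4)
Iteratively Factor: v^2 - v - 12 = (v - 4)*(v + 3)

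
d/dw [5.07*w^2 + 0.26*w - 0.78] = 10.14*w + 0.26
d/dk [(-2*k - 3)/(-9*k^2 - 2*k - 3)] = 18*k*(-k - 3)/(81*k^4 + 36*k^3 + 58*k^2 + 12*k + 9)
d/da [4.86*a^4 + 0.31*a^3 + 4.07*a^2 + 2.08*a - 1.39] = 19.44*a^3 + 0.93*a^2 + 8.14*a + 2.08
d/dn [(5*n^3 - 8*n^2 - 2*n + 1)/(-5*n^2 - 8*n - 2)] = (-25*n^4 - 80*n^3 + 24*n^2 + 42*n + 12)/(25*n^4 + 80*n^3 + 84*n^2 + 32*n + 4)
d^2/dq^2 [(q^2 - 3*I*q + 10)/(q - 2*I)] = 24/(q^3 - 6*I*q^2 - 12*q + 8*I)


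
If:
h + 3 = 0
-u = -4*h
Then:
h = -3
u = -12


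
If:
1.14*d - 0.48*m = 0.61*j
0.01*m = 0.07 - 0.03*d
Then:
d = 2.33333333333333 - 0.333333333333333*m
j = 4.36065573770492 - 1.40983606557377*m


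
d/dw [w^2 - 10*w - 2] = 2*w - 10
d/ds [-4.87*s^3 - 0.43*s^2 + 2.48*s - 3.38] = -14.61*s^2 - 0.86*s + 2.48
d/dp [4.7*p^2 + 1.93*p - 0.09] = 9.4*p + 1.93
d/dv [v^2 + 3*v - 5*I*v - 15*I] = 2*v + 3 - 5*I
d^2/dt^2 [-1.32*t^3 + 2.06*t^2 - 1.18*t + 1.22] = 4.12 - 7.92*t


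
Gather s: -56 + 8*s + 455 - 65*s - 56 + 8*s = 343 - 49*s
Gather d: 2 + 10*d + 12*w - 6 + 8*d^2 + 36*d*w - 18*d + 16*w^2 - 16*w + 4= 8*d^2 + d*(36*w - 8) + 16*w^2 - 4*w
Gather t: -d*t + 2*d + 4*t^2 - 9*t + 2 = 2*d + 4*t^2 + t*(-d - 9) + 2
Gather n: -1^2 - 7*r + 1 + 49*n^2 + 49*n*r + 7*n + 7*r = 49*n^2 + n*(49*r + 7)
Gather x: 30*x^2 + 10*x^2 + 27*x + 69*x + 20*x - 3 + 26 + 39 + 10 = 40*x^2 + 116*x + 72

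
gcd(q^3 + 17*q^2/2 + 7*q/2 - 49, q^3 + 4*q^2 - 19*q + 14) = q^2 + 5*q - 14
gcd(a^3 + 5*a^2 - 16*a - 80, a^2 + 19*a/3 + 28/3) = a + 4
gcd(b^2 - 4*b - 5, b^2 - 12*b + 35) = b - 5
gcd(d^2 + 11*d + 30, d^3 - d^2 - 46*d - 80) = d + 5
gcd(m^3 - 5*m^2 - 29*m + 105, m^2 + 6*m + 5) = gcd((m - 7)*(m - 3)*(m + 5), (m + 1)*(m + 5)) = m + 5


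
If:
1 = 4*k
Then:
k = 1/4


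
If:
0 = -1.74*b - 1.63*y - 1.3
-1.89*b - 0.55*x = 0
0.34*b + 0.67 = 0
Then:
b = -1.97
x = 6.77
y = 1.31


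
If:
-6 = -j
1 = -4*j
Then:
No Solution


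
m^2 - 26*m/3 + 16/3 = (m - 8)*(m - 2/3)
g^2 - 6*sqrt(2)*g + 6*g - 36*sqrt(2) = (g + 6)*(g - 6*sqrt(2))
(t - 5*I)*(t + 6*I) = t^2 + I*t + 30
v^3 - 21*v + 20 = (v - 4)*(v - 1)*(v + 5)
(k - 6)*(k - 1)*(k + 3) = k^3 - 4*k^2 - 15*k + 18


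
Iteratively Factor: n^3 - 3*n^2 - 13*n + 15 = (n - 1)*(n^2 - 2*n - 15) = (n - 1)*(n + 3)*(n - 5)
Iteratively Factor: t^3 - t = (t - 1)*(t^2 + t) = (t - 1)*(t + 1)*(t)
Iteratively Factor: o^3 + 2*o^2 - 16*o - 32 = (o - 4)*(o^2 + 6*o + 8) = (o - 4)*(o + 2)*(o + 4)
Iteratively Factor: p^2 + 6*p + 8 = (p + 2)*(p + 4)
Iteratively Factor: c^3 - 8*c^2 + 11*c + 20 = (c - 5)*(c^2 - 3*c - 4) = (c - 5)*(c - 4)*(c + 1)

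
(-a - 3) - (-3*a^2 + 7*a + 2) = 3*a^2 - 8*a - 5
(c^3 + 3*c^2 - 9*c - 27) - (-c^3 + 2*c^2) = 2*c^3 + c^2 - 9*c - 27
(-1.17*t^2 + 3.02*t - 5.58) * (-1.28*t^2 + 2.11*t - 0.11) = 1.4976*t^4 - 6.3343*t^3 + 13.6433*t^2 - 12.106*t + 0.6138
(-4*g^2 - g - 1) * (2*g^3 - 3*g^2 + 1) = -8*g^5 + 10*g^4 + g^3 - g^2 - g - 1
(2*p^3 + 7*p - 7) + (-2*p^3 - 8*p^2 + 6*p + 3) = -8*p^2 + 13*p - 4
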